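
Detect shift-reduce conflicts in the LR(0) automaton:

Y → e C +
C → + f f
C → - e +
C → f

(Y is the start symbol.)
A shift-reduce conflict occurs when an LR(0) state has both:
  - a complete (reduce) item [A → α .] (dot at the end), and
  - a shift item [B → β . c γ] (dot before a terminal).

Augment with Y' → Y and build the canonical LR(0) collection (I0 = CLOSURE({[Y' → . Y]}), then GOTO on every symbol after a dot until no new states appear). It has 12 states:
  I0: { [Y → . e C +], [Y' → . Y] }  — shift
  I1: { [Y' → Y .] }  — accept
  I2: { [C → . + f f], [C → . - e +], [C → . f], [Y → e . C +] }  — shift
  I3: { [C → + . f f] }  — shift
  I4: { [C → - . e +] }  — shift
  I5: { [Y → e C . +] }  — shift
  I6: { [C → f .] }  — reduce
  I7: { [Y → e C + .] }  — reduce
  I8: { [C → - e . +] }  — shift
  I9: { [C → - e + .] }  — reduce
  I10: { [C → + f . f] }  — shift
  I11: { [C → + f f .] }  — reduce

No state contains both a complete item and a shift item.

Answer: No shift-reduce conflicts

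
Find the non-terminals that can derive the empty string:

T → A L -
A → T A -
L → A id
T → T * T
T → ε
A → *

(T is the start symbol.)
A non-terminal is nullable if it can derive ε (the empty string): either it has an ε-production, or it has a production whose right-hand side consists entirely of nullable non-terminals.

ε-productions: T → ε
So T is immediately nullable.
No further non-terminal can be added: every production for the remaining non-terminals contains a terminal or a non-nullable non-terminal.
Nullable = { 'T' }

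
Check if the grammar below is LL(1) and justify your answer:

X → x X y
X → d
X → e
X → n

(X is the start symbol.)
Yes, the grammar is LL(1).

A grammar is LL(1) if for each non-terminal N with multiple productions, the predict sets of those productions are pairwise disjoint, where PREDICT(N → α) = (FIRST(α) \ {ε}) ∪ (FOLLOW(N) if α ⇒* ε).

For X:
  PREDICT(X → x X y) = { 'x' }
  PREDICT(X → d) = { 'd' }
  PREDICT(X → e) = { 'e' }
  PREDICT(X → n) = { 'n' }

All predict sets are disjoint. The grammar IS LL(1).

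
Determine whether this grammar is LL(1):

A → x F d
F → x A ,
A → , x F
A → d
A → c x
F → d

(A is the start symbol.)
Yes, the grammar is LL(1).

A grammar is LL(1) if for each non-terminal N with multiple productions, the predict sets of those productions are pairwise disjoint, where PREDICT(N → α) = (FIRST(α) \ {ε}) ∪ (FOLLOW(N) if α ⇒* ε).

For A:
  PREDICT(A → x F d) = { 'x' }
  PREDICT(A → ',' x F) = { ',' }
  PREDICT(A → d) = { 'd' }
  PREDICT(A → c x) = { 'c' }
For F:
  PREDICT(F → x A ',') = { 'x' }
  PREDICT(F → d) = { 'd' }

All predict sets are disjoint. The grammar IS LL(1).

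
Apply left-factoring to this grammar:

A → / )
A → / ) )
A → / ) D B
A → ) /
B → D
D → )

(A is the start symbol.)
A → / ) A'
A' → ε
A' → )
A' → D B
A → ) /
B → D
D → )

Left-factoring transforms A → αβ₁ | αβ₂ into A → αA' and A' → β₁ | β₂
(α is the longest common prefix among the alternatives). Repeat until
no nonterminal has two alternatives with a common prefix.

Round 1: A has alternatives sharing prefix '/ )'. Introduce A': A → / ) A'
  Add: A' → ε
  Add: A' → )
  Add: A' → D B

No remaining common prefixes — done.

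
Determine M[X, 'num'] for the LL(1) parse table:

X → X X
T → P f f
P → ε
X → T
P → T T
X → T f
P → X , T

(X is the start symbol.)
To find M[X, 'num'], we find productions for X where 'num' is in the predict set (PREDICT(N → α) = (FIRST(α) \ {ε}) ∪ (FOLLOW(N) if α ⇒* ε)).

Relevant sets:
  FIRST(X) = { 'f' }
  FIRST(T) = { 'f' }

X → X X: PREDICT = { 'f' }
X → T: PREDICT = { 'f' }
X → T f: PREDICT = { 'f' }

M[X, 'num'] is empty (no production applies)

Answer: Empty (error entry)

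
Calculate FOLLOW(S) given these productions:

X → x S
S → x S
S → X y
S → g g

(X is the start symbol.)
{ $, 'y' }

To compute FOLLOW(S), find every occurrence of S on a right-hand side N → α S β: add FIRST(β) \ {ε}, and if β is empty or nullable also add FOLLOW(N). Iterate to a fixed point.

In X → x S: S is at the end, add FOLLOW(X)
In S → x S: S is at the end; this adds FOLLOW(S) to itself — nothing new

The FOLLOW sets referred to above (computed the same way, to a fixed point):
  FOLLOW(X) = { $, 'y' }

Taking the union: FOLLOW(S) = { $, 'y' }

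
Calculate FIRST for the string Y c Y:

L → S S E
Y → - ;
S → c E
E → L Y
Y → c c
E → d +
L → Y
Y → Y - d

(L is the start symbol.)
FIRST sets of the non-terminals involved (from the grammar, by fixed-point iteration):
  FIRST(Y) = { '-', 'c' }

To compute FIRST(Y c Y), process the symbols left to right:
Symbol Y is a non-terminal. Add FIRST(Y) \ {ε} = { '-', 'c' }
Y is not nullable (ε ∉ FIRST(Y)), so stop here.
FIRST(Y c Y) = { '-', 'c' }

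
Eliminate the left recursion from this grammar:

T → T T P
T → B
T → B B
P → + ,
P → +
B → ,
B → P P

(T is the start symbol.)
T → B T'
T → B B T'
T' → T P T'
T' → ε
P → + ,
P → +
B → ,
B → P P

T is directly left-recursive. The standard transformation for
  A → A α₁ | ... | A α_m | β₁ | ... | β_n
is
  A  → β₁ A' | ... | β_n A'
  A' → α₁ A' | ... | α_m A' | ε

T → B becomes T → B T'
T → B B becomes T → B B T'
T → T T P becomes T' → T P T'
Add T' → ε

Productions for other non-terminals are unchanged:
  P → + ,
  P → +
  B → ,
  B → P P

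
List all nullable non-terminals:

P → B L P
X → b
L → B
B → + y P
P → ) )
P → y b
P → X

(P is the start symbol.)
None

A non-terminal is nullable if it can derive ε (the empty string): either it has an ε-production, or it has a production whose right-hand side consists entirely of nullable non-terminals.

There are no ε-productions, so no non-terminal can derive ε.
No non-terminals are nullable.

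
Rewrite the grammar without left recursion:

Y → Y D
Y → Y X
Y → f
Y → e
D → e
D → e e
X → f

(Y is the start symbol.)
Y → f Y'
Y → e Y'
Y' → D Y'
Y' → X Y'
Y' → ε
D → e
D → e e
X → f

Y is directly left-recursive. The standard transformation for
  A → A α₁ | ... | A α_m | β₁ | ... | β_n
is
  A  → β₁ A' | ... | β_n A'
  A' → α₁ A' | ... | α_m A' | ε

Y → f becomes Y → f Y'
Y → e becomes Y → e Y'
Y → Y D becomes Y' → D Y'
Y → Y X becomes Y' → X Y'
Add Y' → ε

Productions for other non-terminals are unchanged:
  D → e
  D → e e
  X → f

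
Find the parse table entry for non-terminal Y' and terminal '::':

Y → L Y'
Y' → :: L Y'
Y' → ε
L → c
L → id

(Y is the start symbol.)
Y' → :: L Y'

To find M[Y', '::'], we find productions for Y' where '::' is in the predict set (PREDICT(N → α) = (FIRST(α) \ {ε}) ∪ (FOLLOW(N) if α ⇒* ε)).

Relevant sets:
  FOLLOW(Y') = { $ }

Y' → :: L Y': PREDICT = { '::' }
  '::' is in predict set, so this production goes in M[Y', '::']
Y' → ε: PREDICT = { $ }

M[Y', '::'] = Y' → :: L Y'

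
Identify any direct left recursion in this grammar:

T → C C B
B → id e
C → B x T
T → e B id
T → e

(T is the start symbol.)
Direct left recursion occurs when N → N α for some non-terminal N (the right-hand side begins with the left-hand side itself).

T → C C B: starts with C
B → id e: starts with id
C → B x T: starts with B
T → e B id: starts with e
T → e: starts with e

No direct left recursion found.

Answer: No direct left recursion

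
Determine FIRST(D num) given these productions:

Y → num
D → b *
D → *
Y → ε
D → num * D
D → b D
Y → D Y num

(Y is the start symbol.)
{ '*', 'b', 'num' }

FIRST sets of the non-terminals involved (from the grammar, by fixed-point iteration):
  FIRST(D) = { '*', 'b', 'num' }

To compute FIRST(D num), process the symbols left to right:
Symbol D is a non-terminal. Add FIRST(D) \ {ε} = { '*', 'b', 'num' }
D is not nullable (ε ∉ FIRST(D)), so stop here.
FIRST(D num) = { '*', 'b', 'num' }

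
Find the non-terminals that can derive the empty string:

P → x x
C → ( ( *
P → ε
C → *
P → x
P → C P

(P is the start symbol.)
A non-terminal is nullable if it can derive ε (the empty string): either it has an ε-production, or it has a production whose right-hand side consists entirely of nullable non-terminals.

ε-productions: P → ε
So P is immediately nullable.
No further non-terminal can be added: every production for the remaining non-terminals contains a terminal or a non-nullable non-terminal.
Nullable = { 'P' }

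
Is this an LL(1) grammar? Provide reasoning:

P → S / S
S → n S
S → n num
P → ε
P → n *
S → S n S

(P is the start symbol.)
A grammar is LL(1) if for each non-terminal N with multiple productions, the predict sets of those productions are pairwise disjoint, where PREDICT(N → α) = (FIRST(α) \ {ε}) ∪ (FOLLOW(N) if α ⇒* ε).

Relevant sets:
  FIRST(S) = { 'n' }
  FOLLOW(P) = { $ }

For P:
  PREDICT(P → S '/' S) = { 'n' }
  PREDICT(P → ε) = { $ }
  PREDICT(P → n '*') = { 'n' }
For S:
  PREDICT(S → n S) = { 'n' }
  PREDICT(S → n num) = { 'n' }
  PREDICT(S → S n S) = { 'n' }

Conflict found: Predict set conflict for P: { 'n' }
The grammar is NOT LL(1).

Answer: No. Predict set conflict for P: { 'n' }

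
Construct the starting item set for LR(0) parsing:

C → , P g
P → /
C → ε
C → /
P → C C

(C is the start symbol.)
First, augment the grammar with C' → C
I₀ = CLOSURE({ [C' → . C] }):
  [C' → . C] has the dot before C: add [C → . , P g], [C → .], [C → . /]
No further items can be added.

I₀ = { [C → . , P g], [C → . /], [C → .], [C' → . C] }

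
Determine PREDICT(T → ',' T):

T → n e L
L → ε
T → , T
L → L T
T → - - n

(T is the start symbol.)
PREDICT(T → ',' T) = (FIRST(RHS) \ {ε}) ∪ (FOLLOW(T) if ε ∈ FIRST(RHS), i.e. RHS ⇒* ε)
FIRST(',' T) = { ',' }
ε ∉ FIRST(',' T), so FOLLOW(T) is not added.
PREDICT(T → ',' T) = { ',' }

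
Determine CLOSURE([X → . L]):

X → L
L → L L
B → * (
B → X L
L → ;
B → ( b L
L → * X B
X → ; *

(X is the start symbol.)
{ [L → . * X B], [L → . ;], [L → . L L], [X → . L] }

To compute CLOSURE, for each item [A → α.Bβ] where B is a non-terminal, add [B → .γ] for all productions B → γ; repeat for the newly added items until nothing changes.

Start with: [X → . L]
  [X → . L] has the dot before L: add [L → . L L], [L → . ;], [L → . * X B]
No further items can be added.

CLOSURE = { [L → . * X B], [L → . ;], [L → . L L], [X → . L] }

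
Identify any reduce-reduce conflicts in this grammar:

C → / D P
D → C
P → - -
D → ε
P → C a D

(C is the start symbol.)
No reduce-reduce conflicts

A reduce-reduce conflict occurs when an LR(0) state has two complete items [A → α .] and [B → β .] — both call for a reduction, and with no lookahead the parser cannot choose between them.

Augment with C' → C and build the canonical LR(0) collection (I0 = CLOSURE({[C' → . C]}), then GOTO on every symbol after a dot until no new states appear). It has 11 states:
  I0: { [C → . / D P], [C' → . C] }  — shift
  I1: { [C → . / D P], [C → / . D P], [D → . C], [D → .] }  — shift, reduce
  I2: { [C' → C .] }  — accept
  I3: { [D → C .] }  — reduce
  I4: { [C → . / D P], [C → / D . P], [P → . - -], [P → . C a D] }  — shift
  I5: { [P → - . -] }  — shift
  I6: { [P → C . a D] }  — shift
  I7: { [C → / D P .] }  — reduce
  I8: { [C → . / D P], [D → . C], [D → .], [P → C a . D] }  — shift, reduce
  I9: { [P → C a D .] }  — reduce
  I10: { [P → - - .] }  — reduce

No state contains more than one complete item.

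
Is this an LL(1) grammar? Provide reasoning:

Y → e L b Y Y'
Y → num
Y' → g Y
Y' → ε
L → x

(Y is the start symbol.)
Relevant sets:
  FOLLOW(Y') = { $, 'g' }

For Y:
  PREDICT(Y → e L b Y Y') = { 'e' }
  PREDICT(Y → num) = { 'num' }
For Y':
  PREDICT(Y' → g Y) = { 'g' }
  PREDICT(Y' → ε) = { $, 'g' }
L has a single production, so nothing to check there.

Conflict found: Predict set conflict for Y': { 'g' }
The grammar is NOT LL(1).

Answer: No. Predict set conflict for Y': { 'g' }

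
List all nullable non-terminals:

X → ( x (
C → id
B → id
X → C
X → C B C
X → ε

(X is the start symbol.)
{ 'X' }

ε-productions: X → ε
So X is immediately nullable.
No further non-terminal can be added: every production for the remaining non-terminals contains a terminal or a non-nullable non-terminal.
Nullable = { 'X' }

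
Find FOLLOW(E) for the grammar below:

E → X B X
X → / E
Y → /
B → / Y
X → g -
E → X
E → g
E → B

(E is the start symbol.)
{ $, '/' }

To compute FOLLOW(E), find every occurrence of E on a right-hand side N → α E β: add FIRST(β) \ {ε}, and if β is empty or nullable also add FOLLOW(N). Iterate to a fixed point.

E is the start symbol, so $ ∈ FOLLOW(E).
In X → / E: E is at the end, add FOLLOW(X)

The FOLLOW sets referred to above (computed the same way, to a fixed point):
  FOLLOW(X) = { $, '/' }

Taking the union: FOLLOW(E) = { $, '/' }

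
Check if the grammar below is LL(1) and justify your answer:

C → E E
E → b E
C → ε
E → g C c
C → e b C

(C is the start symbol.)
A grammar is LL(1) if for each non-terminal N with multiple productions, the predict sets of those productions are pairwise disjoint, where PREDICT(N → α) = (FIRST(α) \ {ε}) ∪ (FOLLOW(N) if α ⇒* ε).

Relevant sets:
  FIRST(E) = { 'b', 'g' }
  FOLLOW(C) = { $, 'c' }

For C:
  PREDICT(C → E E) = { 'b', 'g' }
  PREDICT(C → ε) = { $, 'c' }
  PREDICT(C → e b C) = { 'e' }
For E:
  PREDICT(E → b E) = { 'b' }
  PREDICT(E → g C c) = { 'g' }

All predict sets are disjoint. The grammar IS LL(1).

Answer: Yes, the grammar is LL(1).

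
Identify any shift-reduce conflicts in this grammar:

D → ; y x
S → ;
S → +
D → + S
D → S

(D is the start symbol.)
A shift-reduce conflict occurs when an LR(0) state has both:
  - a complete (reduce) item [A → α .] (dot at the end), and
  - a shift item [B → β . c γ] (dot before a terminal).

Augment with D' → D and build the canonical LR(0) collection (I0 = CLOSURE({[D' → . D]}), then GOTO on every symbol after a dot until no new states appear). It has 10 states:
  I0: { [D → . + S], [D → . ; y x], [D → . S], [D' → . D], [S → . +], [S → . ;] }  — shift
  I1: { [D → + . S], [S → + .], [S → . +], [S → . ;] }  — shift, reduce
  I2: { [D → ; . y x], [S → ; .] }  — shift, reduce
  I3: { [D' → D .] }  — accept
  I4: { [D → S .] }  — reduce
  I5: { [D → ; y . x] }  — shift
  I6: { [D → ; y x .] }  — reduce
  I7: { [S → + .] }  — reduce
  I8: { [S → ; .] }  — reduce
  I9: { [D → + S .] }  — reduce

I1 contains reduce item [S → + .] and shift items [S → . +], [S → . ;] — shift-reduce conflict.
I2 contains reduce item [S → ; .] and shift item [D → ; . y x] — shift-reduce conflict.

Answer: Yes — I1: [S → + .] vs [S → . +]; I2: [S → ; .] vs [D → ; . y x]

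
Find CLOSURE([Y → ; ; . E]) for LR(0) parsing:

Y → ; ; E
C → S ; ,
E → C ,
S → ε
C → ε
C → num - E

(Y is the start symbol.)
Start with: [Y → ; ; . E]
  [Y → ; ; . E] has the dot before E: add [E → . C ,]
  [E → . C ,] has the dot before C: add [C → . S ; ,], [C → .], [C → . num - E]
  [C → . S ; ,] has the dot before S: add [S → .]
No further items can be added.

CLOSURE = { [C → . S ; ,], [C → . num - E], [C → .], [E → . C ,], [S → .], [Y → ; ; . E] }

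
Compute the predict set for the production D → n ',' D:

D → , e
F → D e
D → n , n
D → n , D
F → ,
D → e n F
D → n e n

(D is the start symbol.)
{ 'n' }

PREDICT(D → n ',' D) = (FIRST(RHS) \ {ε}) ∪ (FOLLOW(D) if ε ∈ FIRST(RHS), i.e. RHS ⇒* ε)
FIRST(n ',' D) = { 'n' }
ε ∉ FIRST(n ',' D), so FOLLOW(D) is not added.
PREDICT(D → n ',' D) = { 'n' }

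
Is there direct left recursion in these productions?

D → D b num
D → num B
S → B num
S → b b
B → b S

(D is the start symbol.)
Direct left recursion occurs when N → N α for some non-terminal N (the right-hand side begins with the left-hand side itself).

D → D b num: LEFT RECURSIVE (starts with D)
D → num B: starts with num
S → B num: starts with B
S → b b: starts with b
B → b S: starts with b

The grammar has direct left recursion on: D.

Answer: Yes, D is left-recursive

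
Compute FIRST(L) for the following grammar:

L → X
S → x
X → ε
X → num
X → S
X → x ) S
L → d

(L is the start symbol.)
To compute FIRST(L), examine every production with L on the left-hand side, reading each right-hand side left to right until a non-nullable symbol is reached.

FIRST sets of the other non-terminals involved (by the same procedure, iterated to a fixed point):
  FIRST(X) = { 'num', 'x', ε }

From L → X:
  - X is a non-terminal: add FIRST(X) \ {ε} = { 'num', 'x' }
    X is nullable and nothing follows, so the whole right-hand side can vanish: ε ∈ FIRST(L)
From L → d:
  - d is a terminal: add 'd' and stop

Collecting: FIRST(L) = { 'd', 'num', 'x', ε }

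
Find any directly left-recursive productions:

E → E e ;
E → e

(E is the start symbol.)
Yes, E is left-recursive

Direct left recursion occurs when N → N α for some non-terminal N (the right-hand side begins with the left-hand side itself).

E → E e ;: LEFT RECURSIVE (starts with E)
E → e: starts with e

The grammar has direct left recursion on: E.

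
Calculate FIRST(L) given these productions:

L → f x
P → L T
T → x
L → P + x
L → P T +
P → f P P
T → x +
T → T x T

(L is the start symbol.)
{ 'f' }

FIRST sets of the other non-terminals involved (by the same procedure, iterated to a fixed point):
  FIRST(P) = { 'f' }

From L → f x:
  - f is a terminal: add 'f' and stop
From L → P + x:
  - P is a non-terminal: add FIRST(P) \ {ε} = { 'f' }
    P is not nullable, so stop
From L → P T +:
  - P is a non-terminal: add FIRST(P) \ {ε} = { 'f' }
    P is not nullable, so stop

Collecting: FIRST(L) = { 'f' }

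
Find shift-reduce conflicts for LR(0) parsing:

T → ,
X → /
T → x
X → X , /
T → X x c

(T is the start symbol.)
Augment with T' → T and build the canonical LR(0) collection (I0 = CLOSURE({[T' → . T]}), then GOTO on every symbol after a dot until no new states appear). It has 10 states:
  I0: { [T → . ,], [T → . X x c], [T → . x], [T' → . T], [X → . /], [X → . X , /] }  — shift
  I1: { [T → , .] }  — reduce
  I2: { [X → / .] }  — reduce
  I3: { [T' → T .] }  — accept
  I4: { [T → X . x c], [X → X . , /] }  — shift
  I5: { [T → x .] }  — reduce
  I6: { [X → X , . /] }  — shift
  I7: { [T → X x . c] }  — shift
  I8: { [T → X x c .] }  — reduce
  I9: { [X → X , / .] }  — reduce

No state contains both a complete item and a shift item.

Answer: No shift-reduce conflicts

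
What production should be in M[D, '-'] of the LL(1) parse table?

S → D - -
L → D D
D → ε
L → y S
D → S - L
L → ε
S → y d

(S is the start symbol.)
To find M[D, '-'], we find productions for D where '-' is in the predict set (PREDICT(N → α) = (FIRST(α) \ {ε}) ∪ (FOLLOW(N) if α ⇒* ε)).

Relevant sets:
  FIRST(S) = { '-', 'y' }
  FOLLOW(D) = { '-', 'y' }

D → ε: PREDICT = { '-', 'y' }
  '-' is in predict set, so this production goes in M[D, '-']
D → S - L: PREDICT = { '-', 'y' }
  '-' is in predict set, so this production goes in M[D, '-']

M[D, '-'] = D → ε, D → S - L  (a multiply-defined cell — the grammar is not LL(1))

Answer: D → ε, D → S - L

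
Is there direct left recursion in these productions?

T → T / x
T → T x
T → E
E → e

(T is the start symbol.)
Yes, T is left-recursive

Direct left recursion occurs when N → N α for some non-terminal N (the right-hand side begins with the left-hand side itself).

T → T / x: LEFT RECURSIVE (starts with T)
T → T x: LEFT RECURSIVE (starts with T)
T → E: starts with E
E → e: starts with e

The grammar has direct left recursion on: T.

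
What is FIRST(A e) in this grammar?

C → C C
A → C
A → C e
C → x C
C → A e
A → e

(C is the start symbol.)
{ 'e', 'x' }

FIRST sets of the non-terminals involved (from the grammar, by fixed-point iteration):
  FIRST(A) = { 'e', 'x' }

To compute FIRST(A e), process the symbols left to right:
Symbol A is a non-terminal. Add FIRST(A) \ {ε} = { 'e', 'x' }
A is not nullable (ε ∉ FIRST(A)), so stop here.
FIRST(A e) = { 'e', 'x' }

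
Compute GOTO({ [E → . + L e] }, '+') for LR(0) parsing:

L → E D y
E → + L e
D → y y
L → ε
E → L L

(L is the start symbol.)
GOTO(I, '+') = CLOSURE({ [A → αX.β] : [A → α.Xβ] ∈ I, X = '+' })

Items with dot before '+', with the dot advanced:
  [E → . + L e] → [E → + . L e]
Closure of the advanced items:
  [E → + . L e] has the dot before L: add [L → . E D y], [L → .]
  [L → . E D y] has the dot before E: add [E → . + L e], [E → . L L]

GOTO = { [E → + . L e], [E → . + L e], [E → . L L], [L → . E D y], [L → .] }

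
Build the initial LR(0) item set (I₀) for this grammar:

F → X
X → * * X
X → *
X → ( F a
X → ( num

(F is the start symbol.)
First, augment the grammar with F' → F
I₀ = CLOSURE({ [F' → . F] }):
  [F' → . F] has the dot before F: add [F → . X]
  [F → . X] has the dot before X: add [X → . * * X], [X → . *], [X → . ( F a], [X → . ( num]
No further items can be added.

I₀ = { [F → . X], [F' → . F], [X → . ( F a], [X → . ( num], [X → . * * X], [X → . *] }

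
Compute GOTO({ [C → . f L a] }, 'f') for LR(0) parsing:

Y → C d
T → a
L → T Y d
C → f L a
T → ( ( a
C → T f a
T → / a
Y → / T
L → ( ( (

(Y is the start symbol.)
GOTO(I, 'f') = CLOSURE({ [A → αX.β] : [A → α.Xβ] ∈ I, X = 'f' })

Items with dot before 'f', with the dot advanced:
  [C → . f L a] → [C → f . L a]
Closure of the advanced items:
  [C → f . L a] has the dot before L: add [L → . T Y d], [L → . ( ( (]
  [L → . T Y d] has the dot before T: add [T → . a], [T → . ( ( a], [T → . / a]

GOTO = { [C → f . L a], [L → . ( ( (], [L → . T Y d], [T → . ( ( a], [T → . / a], [T → . a] }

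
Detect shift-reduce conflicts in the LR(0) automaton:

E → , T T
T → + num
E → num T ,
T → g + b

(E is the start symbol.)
Augment with E' → E and build the canonical LR(0) collection (I0 = CLOSURE({[E' → . E]}), then GOTO on every symbol after a dot until no new states appear). It has 13 states:
  I0: { [E → . , T T], [E → . num T ,], [E' → . E] }  — shift
  I1: { [E → , . T T], [T → . + num], [T → . g + b] }  — shift
  I2: { [E' → E .] }  — accept
  I3: { [E → num . T ,], [T → . + num], [T → . g + b] }  — shift
  I4: { [T → + . num] }  — shift
  I5: { [E → num T . ,] }  — shift
  I6: { [T → g . + b] }  — shift
  I7: { [T → g + . b] }  — shift
  I8: { [T → g + b .] }  — reduce
  I9: { [E → num T , .] }  — reduce
  I10: { [T → + num .] }  — reduce
  I11: { [E → , T . T], [T → . + num], [T → . g + b] }  — shift
  I12: { [E → , T T .] }  — reduce

No state contains both a complete item and a shift item.

Answer: No shift-reduce conflicts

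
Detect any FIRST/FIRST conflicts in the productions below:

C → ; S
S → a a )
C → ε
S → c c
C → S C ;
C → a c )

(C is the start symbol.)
FIRST sets of the non-terminals at (or reachable through a nullable prefix from) the front of some alternative:
  FIRST(S) = { 'a', 'c' }

Productions for C:
  C → ; S: FIRST = { ';' }
  C → ε: FIRST = { ε }
  C → S C ;: FIRST = { 'a', 'c' }
  C → a c ): FIRST = { 'a' }
Productions for S:
  S → a a ): FIRST = { 'a' }
  S → c c: FIRST = { 'c' }

Conflict for C: C → S C ; and C → a c )
  Overlap: { 'a' }

Answer: Yes. C → S C ';' / C → a c ')' on { 'a' }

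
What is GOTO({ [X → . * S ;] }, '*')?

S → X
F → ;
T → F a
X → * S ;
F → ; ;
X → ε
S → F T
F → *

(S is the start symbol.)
{ [F → . *], [F → . ; ;], [F → . ;], [S → . F T], [S → . X], [X → * . S ;], [X → . * S ;], [X → .] }

GOTO(I, '*') = CLOSURE({ [A → αX.β] : [A → α.Xβ] ∈ I, X = '*' })

Items with dot before '*', with the dot advanced:
  [X → . * S ;] → [X → * . S ;]
Closure of the advanced items:
  [X → * . S ;] has the dot before S: add [S → . X], [S → . F T]
  [S → . X] has the dot before X: add [X → . * S ;], [X → .]
  [S → . F T] has the dot before F: add [F → . ;], [F → . ; ;], [F → . *]

GOTO = { [F → . *], [F → . ; ;], [F → . ;], [S → . F T], [S → . X], [X → * . S ;], [X → . * S ;], [X → .] }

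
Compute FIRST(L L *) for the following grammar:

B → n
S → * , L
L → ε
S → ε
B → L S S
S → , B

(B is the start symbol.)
FIRST sets of the non-terminals involved (from the grammar, by fixed-point iteration):
  FIRST(L) = { ε }

To compute FIRST(L L *), process the symbols left to right:
Symbol L is a non-terminal. Add FIRST(L) \ {ε} = { }
L is nullable (ε ∈ FIRST(L)), continue to the next symbol.
Symbol L is a non-terminal. Add FIRST(L) \ {ε} = { }
L is nullable (ε ∈ FIRST(L)), continue to the next symbol.
Symbol * is a terminal. Add '*' and stop.
FIRST(L L *) = { '*' }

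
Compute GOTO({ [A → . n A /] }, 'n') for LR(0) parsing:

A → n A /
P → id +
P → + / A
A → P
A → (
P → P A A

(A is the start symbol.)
GOTO(I, 'n') = CLOSURE({ [A → αX.β] : [A → α.Xβ] ∈ I, X = 'n' })

Items with dot before 'n', with the dot advanced:
  [A → . n A /] → [A → n . A /]
Closure of the advanced items:
  [A → n . A /] has the dot before A: add [A → . n A /], [A → . P], [A → . (]
  [A → . P] has the dot before P: add [P → . id +], [P → . + / A], [P → . P A A]

GOTO = { [A → . (], [A → . P], [A → . n A /], [A → n . A /], [P → . + / A], [P → . P A A], [P → . id +] }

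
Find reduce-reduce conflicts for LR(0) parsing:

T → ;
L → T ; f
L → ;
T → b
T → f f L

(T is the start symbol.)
A reduce-reduce conflict occurs when an LR(0) state has two complete items [A → α .] and [B → β .] — both call for a reduction, and with no lookahead the parser cannot choose between them.

Augment with T' → T and build the canonical LR(0) collection (I0 = CLOSURE({[T' → . T]}), then GOTO on every symbol after a dot until no new states appear). It has 11 states:
  I0: { [T → . ;], [T → . b], [T → . f f L], [T' → . T] }  — shift
  I1: { [T → ; .] }  — reduce
  I2: { [T' → T .] }  — accept
  I3: { [T → b .] }  — reduce
  I4: { [T → f . f L] }  — shift
  I5: { [L → . ;], [L → . T ; f], [T → . ;], [T → . b], [T → . f f L], [T → f f . L] }  — shift
  I6: { [L → ; .], [T → ; .] }  — 2 reduces
  I7: { [T → f f L .] }  — reduce
  I8: { [L → T . ; f] }  — shift
  I9: { [L → T ; . f] }  — shift
  I10: { [L → T ; f .] }  — reduce

I6 contains complete items [L → ; .], [T → ; .] — reduce-reduce conflict.

Answer: Yes — I6: [L → ; .] vs [T → ; .]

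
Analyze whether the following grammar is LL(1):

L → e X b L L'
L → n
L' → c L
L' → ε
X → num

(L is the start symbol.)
No. Predict set conflict for L': { 'c' }

Relevant sets:
  FOLLOW(L') = { $, 'c' }

For L:
  PREDICT(L → e X b L L') = { 'e' }
  PREDICT(L → n) = { 'n' }
For L':
  PREDICT(L' → c L) = { 'c' }
  PREDICT(L' → ε) = { $, 'c' }
X has a single production, so nothing to check there.

Conflict found: Predict set conflict for L': { 'c' }
The grammar is NOT LL(1).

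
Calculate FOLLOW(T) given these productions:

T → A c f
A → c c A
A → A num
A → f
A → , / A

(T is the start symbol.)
{ $ }

T is the start symbol, so $ ∈ FOLLOW(T).
T does not occur on any right-hand side.

Taking the union: FOLLOW(T) = { $ }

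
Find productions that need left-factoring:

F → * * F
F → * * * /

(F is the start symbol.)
Yes, F has productions with common prefix '* *'

Left-factoring is needed when two productions for the same non-terminal
share a common prefix on the right-hand side.

Productions for F:
  F → * * F
  F → * * * /

Found common prefix '* *' in productions for F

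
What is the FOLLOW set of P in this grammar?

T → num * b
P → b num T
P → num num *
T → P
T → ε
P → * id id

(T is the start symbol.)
To compute FOLLOW(P), find every occurrence of P on a right-hand side N → α P β: add FIRST(β) \ {ε}, and if β is empty or nullable also add FOLLOW(N). Iterate to a fixed point.

In T → P: P is at the end, add FOLLOW(T)

The FOLLOW sets referred to above (computed the same way, to a fixed point):
  FOLLOW(T) = { $ }

Taking the union: FOLLOW(P) = { $ }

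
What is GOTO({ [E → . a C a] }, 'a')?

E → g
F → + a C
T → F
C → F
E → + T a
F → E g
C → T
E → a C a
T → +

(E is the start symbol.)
{ [C → . F], [C → . T], [E → . + T a], [E → . a C a], [E → . g], [E → a . C a], [F → . + a C], [F → . E g], [T → . +], [T → . F] }

GOTO(I, 'a') = CLOSURE({ [A → αX.β] : [A → α.Xβ] ∈ I, X = 'a' })

Items with dot before 'a', with the dot advanced:
  [E → . a C a] → [E → a . C a]
Closure of the advanced items:
  [E → a . C a] has the dot before C: add [C → . F], [C → . T]
  [C → . F] has the dot before F: add [F → . + a C], [F → . E g]
  [C → . T] has the dot before T: add [T → . F], [T → . +]
  [F → . E g] has the dot before E: add [E → . g], [E → . + T a], [E → . a C a]

GOTO = { [C → . F], [C → . T], [E → . + T a], [E → . a C a], [E → . g], [E → a . C a], [F → . + a C], [F → . E g], [T → . +], [T → . F] }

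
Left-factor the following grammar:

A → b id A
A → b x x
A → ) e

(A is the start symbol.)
A → b A'
A' → id A
A' → x x
A → ) e

Left-factoring transforms A → αβ₁ | αβ₂ into A → αA' and A' → β₁ | β₂
(α is the longest common prefix among the alternatives). Repeat until
no nonterminal has two alternatives with a common prefix.

Round 1: A has alternatives sharing prefix 'b'. Introduce A': A → b A'
  Add: A' → id A
  Add: A' → x x

No remaining common prefixes — done.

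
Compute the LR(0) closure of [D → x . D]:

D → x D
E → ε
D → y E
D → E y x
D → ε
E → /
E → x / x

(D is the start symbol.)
{ [D → . E y x], [D → . x D], [D → . y E], [D → .], [D → x . D], [E → . /], [E → . x / x], [E → .] }

Start with: [D → x . D]
  [D → x . D] has the dot before D: add [D → . x D], [D → . y E], [D → . E y x], [D → .]
  [D → . E y x] has the dot before E: add [E → .], [E → . /], [E → . x / x]
No further items can be added.

CLOSURE = { [D → . E y x], [D → . x D], [D → . y E], [D → .], [D → x . D], [E → . /], [E → . x / x], [E → .] }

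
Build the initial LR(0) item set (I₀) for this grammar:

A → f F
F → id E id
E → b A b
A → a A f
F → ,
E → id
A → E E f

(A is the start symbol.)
First, augment the grammar with A' → A
I₀ = CLOSURE({ [A' → . A] }):
  [A' → . A] has the dot before A: add [A → . f F], [A → . a A f], [A → . E E f]
  [A → . E E f] has the dot before E: add [E → . b A b], [E → . id]
No further items can be added.

I₀ = { [A → . E E f], [A → . a A f], [A → . f F], [A' → . A], [E → . b A b], [E → . id] }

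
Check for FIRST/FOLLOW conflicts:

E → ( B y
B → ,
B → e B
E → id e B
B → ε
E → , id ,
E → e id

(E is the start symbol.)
No FIRST/FOLLOW conflicts.

A FIRST/FOLLOW conflict occurs when a non-terminal N has a nullable alternative N → β (β ⇒* ε) and another alternative N → α with FIRST(α) ∩ FOLLOW(N) ≠ ∅: on such a lookahead the parser cannot decide between expanding α and letting N vanish via β.

Nullable non-terminals: B.

B: nullable alternative(s) B → ε; FOLLOW(B) = { $, 'y' }
  B → ,: FIRST \ {ε} = { ',' } — disjoint from FOLLOW(B)
  B → e B: FIRST \ {ε} = { 'e' } — disjoint from FOLLOW(B)
  B → ε: FIRST \ {ε} = { } — this is the only nullable alternative, skip

E has no nullable alternative, so no FIRST/FOLLOW check is needed there.

No FIRST/FOLLOW conflicts found.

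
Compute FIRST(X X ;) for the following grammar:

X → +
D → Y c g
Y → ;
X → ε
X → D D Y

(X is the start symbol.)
FIRST sets of the non-terminals involved (from the grammar, by fixed-point iteration):
  FIRST(X) = { '+', ';', ε }

To compute FIRST(X X ;), process the symbols left to right:
Symbol X is a non-terminal. Add FIRST(X) \ {ε} = { '+', ';' }
X is nullable (ε ∈ FIRST(X)), continue to the next symbol.
Symbol X is a non-terminal. Add FIRST(X) \ {ε} = { '+', ';' }
X is nullable (ε ∈ FIRST(X)), continue to the next symbol.
Symbol ; is a terminal. Add ';' and stop.
FIRST(X X ;) = { '+', ';' }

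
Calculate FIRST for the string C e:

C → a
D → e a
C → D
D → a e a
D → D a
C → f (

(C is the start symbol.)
FIRST sets of the non-terminals involved (from the grammar, by fixed-point iteration):
  FIRST(C) = { 'a', 'e', 'f' }

To compute FIRST(C e), process the symbols left to right:
Symbol C is a non-terminal. Add FIRST(C) \ {ε} = { 'a', 'e', 'f' }
C is not nullable (ε ∉ FIRST(C)), so stop here.
FIRST(C e) = { 'a', 'e', 'f' }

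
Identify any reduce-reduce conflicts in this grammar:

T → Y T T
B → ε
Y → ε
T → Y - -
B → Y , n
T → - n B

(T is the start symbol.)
Yes — I8: [B → .] vs [Y → .]

Augment with T' → T and build the canonical LR(0) collection (I0 = CLOSURE({[T' → . T]}), then GOTO on every symbol after a dot until no new states appear). It has 13 states:
  I0: { [T → . - n B], [T → . Y - -], [T → . Y T T], [T' → . T], [Y → .] }  — shift, reduce
  I1: { [T → - . n B] }  — shift
  I2: { [T' → T .] }  — accept
  I3: { [T → . - n B], [T → . Y - -], [T → . Y T T], [T → Y . - -], [T → Y . T T], [Y → .] }  — shift, reduce
  I4: { [T → - . n B], [T → Y - . -] }  — shift
  I5: { [T → . - n B], [T → . Y - -], [T → . Y T T], [T → Y T . T], [Y → .] }  — shift, reduce
  I6: { [T → Y T T .] }  — reduce
  I7: { [T → Y - - .] }  — reduce
  I8: { [B → . Y , n], [B → .], [T → - n . B], [Y → .] }  — 2 reduces
  I9: { [T → - n B .] }  — reduce
  I10: { [B → Y . , n] }  — shift
  I11: { [B → Y , . n] }  — shift
  I12: { [B → Y , n .] }  — reduce

I8 contains complete items [B → .], [Y → .] — reduce-reduce conflict.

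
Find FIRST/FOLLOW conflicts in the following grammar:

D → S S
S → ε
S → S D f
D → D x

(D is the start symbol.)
A FIRST/FOLLOW conflict occurs when a non-terminal N has a nullable alternative N → β (β ⇒* ε) and another alternative N → α with FIRST(α) ∩ FOLLOW(N) ≠ ∅: on such a lookahead the parser cannot decide between expanding α and letting N vanish via β.

Nullable non-terminals: D, S.
FIRST sets used below: FIRST(S) = { 'f', 'x', ε }, FIRST(D) = { 'f', 'x', ε }

D: nullable alternative(s) D → S S; FOLLOW(D) = { $, 'f', 'x' }
  D → S S: FIRST \ {ε} = { 'f', 'x' } — this is the only nullable alternative, skip
  D → D x: FIRST \ {ε} = { 'f', 'x' } — overlaps FOLLOW(D) on { 'f', 'x' }: CONFLICT

S: nullable alternative(s) S → ε; FOLLOW(S) = { $, 'f', 'x' }
  S → ε: FIRST \ {ε} = { } — this is the only nullable alternative, skip
  S → S D f: FIRST \ {ε} = { 'f', 'x' } — overlaps FOLLOW(S) on { 'f', 'x' }: CONFLICT

So the grammar has 2 FIRST/FOLLOW conflicts (marked CONFLICT above).

Answer: Yes. D → D x with FOLLOW(D) on { 'f', 'x' }; S → S D f with FOLLOW(S) on { 'f', 'x' }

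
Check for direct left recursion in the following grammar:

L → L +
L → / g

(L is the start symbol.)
Yes, L is left-recursive

Direct left recursion occurs when N → N α for some non-terminal N (the right-hand side begins with the left-hand side itself).

L → L +: LEFT RECURSIVE (starts with L)
L → / g: starts with '/'

The grammar has direct left recursion on: L.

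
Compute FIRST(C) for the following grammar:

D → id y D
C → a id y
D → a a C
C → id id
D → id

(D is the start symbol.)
To compute FIRST(C), examine every production with C on the left-hand side, reading each right-hand side left to right until a non-nullable symbol is reached.

From C → a id y:
  - a is a terminal: add 'a' and stop
From C → id id:
  - id is a terminal: add 'id' and stop

Collecting: FIRST(C) = { 'a', 'id' }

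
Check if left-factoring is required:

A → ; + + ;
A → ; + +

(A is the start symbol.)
Yes, A has productions with common prefix '; + +'

Left-factoring is needed when two productions for the same non-terminal
share a common prefix on the right-hand side.

Productions for A:
  A → ; + + ;
  A → ; + +

Found common prefix '; + +' in productions for A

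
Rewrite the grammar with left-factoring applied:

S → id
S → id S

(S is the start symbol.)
Left-factoring transforms A → αβ₁ | αβ₂ into A → αA' and A' → β₁ | β₂
(α is the longest common prefix among the alternatives). Repeat until
no nonterminal has two alternatives with a common prefix.

Round 1: S has alternatives sharing prefix 'id'. Introduce S': S → id S'
  Add: S' → ε
  Add: S' → S

No remaining common prefixes — done.

Resulting grammar:
S → id S'
S' → ε
S' → S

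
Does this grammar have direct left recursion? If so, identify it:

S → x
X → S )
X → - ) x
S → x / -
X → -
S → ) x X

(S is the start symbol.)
No direct left recursion

S → x: starts with x
X → S ): starts with S
X → - ) x: starts with '-'
S → x / -: starts with x
X → -: starts with '-'
S → ) x X: starts with ')'

No direct left recursion found.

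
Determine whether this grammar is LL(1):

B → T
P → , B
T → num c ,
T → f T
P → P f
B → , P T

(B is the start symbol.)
Relevant sets:
  FIRST(T) = { 'f', 'num' }
  FIRST(P) = { ',' }

For B:
  PREDICT(B → T) = { 'f', 'num' }
  PREDICT(B → ',' P T) = { ',' }
For P:
  PREDICT(P → ',' B) = { ',' }
  PREDICT(P → P f) = { ',' }
For T:
  PREDICT(T → num c ',') = { 'num' }
  PREDICT(T → f T) = { 'f' }

Conflict found: Predict set conflict for P: { ',' }
The grammar is NOT LL(1).

Answer: No. Predict set conflict for P: { ',' }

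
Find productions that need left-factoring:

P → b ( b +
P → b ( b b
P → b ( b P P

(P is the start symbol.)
Left-factoring is needed when two productions for the same non-terminal
share a common prefix on the right-hand side.

Productions for P:
  P → b ( b +
  P → b ( b b
  P → b ( b P P

Found common prefix 'b ( b' in productions for P

Answer: Yes, P has productions with common prefix 'b ( b'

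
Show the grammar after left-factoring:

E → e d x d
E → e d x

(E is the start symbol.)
Left-factoring transforms A → αβ₁ | αβ₂ into A → αA' and A' → β₁ | β₂
(α is the longest common prefix among the alternatives). Repeat until
no nonterminal has two alternatives with a common prefix.

Round 1: E has alternatives sharing prefix 'e d x'. Introduce E': E → e d x E'
  Add: E' → d
  Add: E' → ε

No remaining common prefixes — done.

Resulting grammar:
E → e d x E'
E' → d
E' → ε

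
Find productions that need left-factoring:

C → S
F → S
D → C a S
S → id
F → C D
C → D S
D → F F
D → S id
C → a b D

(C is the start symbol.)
No, left-factoring is not needed

Left-factoring is needed when two productions for the same non-terminal
share a common prefix on the right-hand side.

Productions for C:
  C → S
  C → D S
  C → a b D
Productions for F:
  F → S
  F → C D
Productions for D:
  D → C a S
  D → F F
  D → S id

No common prefixes found.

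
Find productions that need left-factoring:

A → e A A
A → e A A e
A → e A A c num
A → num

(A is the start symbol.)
Yes, A has productions with common prefix 'e A A'

Left-factoring is needed when two productions for the same non-terminal
share a common prefix on the right-hand side.

Productions for A:
  A → e A A
  A → e A A e
  A → e A A c num
  A → num

Found common prefix 'e A A' in productions for A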